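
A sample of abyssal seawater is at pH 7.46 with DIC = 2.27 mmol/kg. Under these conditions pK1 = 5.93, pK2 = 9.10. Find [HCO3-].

α₁ = 1 / (1 + [H⁺]/K1 + K2/[H⁺]) = 1 / (1 + 10^-1.53 + 10^-1.64)
   = 1 / (1 + 0.029512 + 0.022909) = 1/1.0524 = 0.9502
[HCO3⁻] = α₁ × DIC = 0.9502 × 2.27 = 2.16 mmol/kg

[HCO3⁻] = 2.16 mmol/kg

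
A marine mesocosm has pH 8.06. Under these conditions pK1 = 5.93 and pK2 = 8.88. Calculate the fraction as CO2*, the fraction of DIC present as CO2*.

α₀ = 1 / (1 + K1/[H⁺] + K1K2/[H⁺]²) = 1 / (1 + 10^+2.13 + 10^+1.31)
   = 1 / (1 + 134.90 + 20.417) = 1/156.31 = 0.006397

α₀ = 0.00640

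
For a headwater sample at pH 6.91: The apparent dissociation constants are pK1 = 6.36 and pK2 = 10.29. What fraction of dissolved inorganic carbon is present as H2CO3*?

α₀ = 1 / (1 + K1/[H⁺] + K1K2/[H⁺]²) = 1 / (1 + 10^+0.55 + 10^-2.83)
   = 1 / (1 + 3.5481 + 0.0014791) = 1/4.5496 = 0.2198

α₀ = 0.220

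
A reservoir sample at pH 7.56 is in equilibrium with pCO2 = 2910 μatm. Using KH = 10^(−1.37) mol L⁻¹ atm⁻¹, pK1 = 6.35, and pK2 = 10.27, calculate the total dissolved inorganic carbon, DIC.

DIC = 2.14 mmol/L

[CO2*] = KH · pCO2 = 10^(−1.37) × 2910×10^-6 = 1.241×10^-4 mol/L
α₀ = 1/(1 + K1/[H⁺] + K1K2/[H⁺]²) = 1/(1 + 10^+1.21 + 10^-1.50) = 0.05797
DIC = [CO2*]/α₀ = 1.241×10^-4 / 0.05797 = 2.14 mmol/L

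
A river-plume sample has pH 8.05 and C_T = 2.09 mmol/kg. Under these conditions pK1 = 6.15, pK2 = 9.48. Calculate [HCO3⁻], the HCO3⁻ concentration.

[HCO3⁻] = 1.99 mmol/kg

α₁ = 1 / (1 + [H⁺]/K1 + K2/[H⁺]) = 1 / (1 + 10^-1.90 + 10^-1.43)
   = 1 / (1 + 0.012589 + 0.037154) = 1/1.0497 = 0.9526
[HCO3⁻] = α₁ × DIC = 0.9526 × 2.09 = 1.99 mmol/kg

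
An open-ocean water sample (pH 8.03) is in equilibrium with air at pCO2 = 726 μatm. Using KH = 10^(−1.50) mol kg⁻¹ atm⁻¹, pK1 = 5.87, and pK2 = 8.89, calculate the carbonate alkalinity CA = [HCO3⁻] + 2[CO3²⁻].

CA = 4.23 mmol/kg

[CO2*] = KH · pCO2 = 10^(−1.50) × 726×10^-6 = 2.296×10^-5 mol/kg
α₀ = 1/(1 + K1/[H⁺] + K1K2/[H⁺]²) = 1/(1 + 10^+2.16 + 10^+1.30) = 0.006042
DIC = [CO2*]/α₀ = 2.296×10^-5 / 0.006042 = 3.799 mmol/kg
CA = (α₁ + 2α₂)·DIC = (0.8734 + 2×0.1206) × 3.799 = 4.23 mmol/kg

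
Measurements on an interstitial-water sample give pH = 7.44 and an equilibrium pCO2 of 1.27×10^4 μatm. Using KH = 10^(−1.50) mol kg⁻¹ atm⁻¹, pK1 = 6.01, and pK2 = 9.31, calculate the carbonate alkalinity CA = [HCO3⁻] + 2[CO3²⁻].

[CO2*] = KH · pCO2 = 10^(−1.50) × 1.27×10^4×10^-6 = 4.016×10^-4 mol/kg
α₀ = 1/(1 + K1/[H⁺] + K1K2/[H⁺]²) = 1/(1 + 10^+1.43 + 10^-0.44) = 0.03536
DIC = [CO2*]/α₀ = 4.016×10^-4 / 0.03536 = 11.36 mmol/kg
CA = (α₁ + 2α₂)·DIC = (0.9518 + 2×0.01284) × 11.36 = 11.1 mmol/kg

CA = 11.1 mmol/kg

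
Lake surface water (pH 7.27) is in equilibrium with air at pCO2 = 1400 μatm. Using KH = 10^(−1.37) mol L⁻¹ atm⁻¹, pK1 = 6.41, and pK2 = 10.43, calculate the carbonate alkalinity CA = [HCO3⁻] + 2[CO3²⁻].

[CO2*] = KH · pCO2 = 10^(−1.37) × 1400×10^-6 = 5.972×10^-5 mol/L
α₀ = 1/(1 + K1/[H⁺] + K1K2/[H⁺]²) = 1/(1 + 10^+0.86 + 10^-2.30) = 0.1212
DIC = [CO2*]/α₀ = 5.972×10^-5 / 0.1212 = 0.4927 mmol/L
CA = (α₁ + 2α₂)·DIC = (0.8782 + 2×0.0006075) × 0.4927 = 0.433 mmol/L

CA = 0.433 mmol/L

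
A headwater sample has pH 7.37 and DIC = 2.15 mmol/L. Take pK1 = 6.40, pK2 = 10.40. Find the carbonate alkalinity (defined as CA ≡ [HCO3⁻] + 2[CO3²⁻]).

CA = [HCO3⁻] + 2[CO3²⁻] = (α₁ + 2α₂)·DIC
At pH 7.37: [H⁺]/K1 = 10^-0.97 = 0.10715, K2/[H⁺] = 10^-3.03 = 0.00093325
α₁ = 1/(1 + 0.10715 + 0.00093325) = 1/1.1081 = 0.9025; α₂ = α₁·K2/[H⁺] = 0.0008422
α₁ + 2α₂ = 0.9041
CA = 0.9041 × 2.15 = 1.94 mmol/L

CA = 1.94 mmol/L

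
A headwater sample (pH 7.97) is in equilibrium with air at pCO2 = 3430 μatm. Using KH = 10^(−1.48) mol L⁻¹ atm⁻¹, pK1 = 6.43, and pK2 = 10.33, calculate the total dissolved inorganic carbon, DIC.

[CO2*] = KH · pCO2 = 10^(−1.48) × 3430×10^-6 = 1.136×10^-4 mol/L
α₀ = 1/(1 + K1/[H⁺] + K1K2/[H⁺]²) = 1/(1 + 10^+1.54 + 10^-0.82) = 0.02791
DIC = [CO2*]/α₀ = 1.136×10^-4 / 0.02791 = 4.07 mmol/L

DIC = 4.07 mmol/L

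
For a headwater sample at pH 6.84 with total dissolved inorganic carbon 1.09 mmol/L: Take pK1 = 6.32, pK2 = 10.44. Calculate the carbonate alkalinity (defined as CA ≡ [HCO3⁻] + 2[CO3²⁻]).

CA = 0.837 mmol/L

CA = [HCO3⁻] + 2[CO3²⁻] = (α₁ + 2α₂)·DIC
At pH 6.84: [H⁺]/K1 = 10^-0.52 = 0.30200, K2/[H⁺] = 10^-3.60 = 0.00025119
α₁ = 1/(1 + 0.30200 + 0.00025119) = 1/1.3022 = 0.7679; α₂ = α₁·K2/[H⁺] = 0.0001929
α₁ + 2α₂ = 0.7683
CA = 0.7683 × 1.09 = 0.837 mmol/L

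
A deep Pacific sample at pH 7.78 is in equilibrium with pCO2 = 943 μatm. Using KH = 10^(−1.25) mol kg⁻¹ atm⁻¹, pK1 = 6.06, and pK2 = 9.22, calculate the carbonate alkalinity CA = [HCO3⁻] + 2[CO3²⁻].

CA = 2.99 mmol/kg

[CO2*] = KH · pCO2 = 10^(−1.25) × 943×10^-6 = 5.303×10^-5 mol/kg
α₀ = 1/(1 + K1/[H⁺] + K1K2/[H⁺]²) = 1/(1 + 10^+1.72 + 10^+0.28) = 0.01806
DIC = [CO2*]/α₀ = 5.303×10^-5 / 0.01806 = 2.937 mmol/kg
CA = (α₁ + 2α₂)·DIC = (0.9475 + 2×0.03440) × 2.937 = 2.99 mmol/kg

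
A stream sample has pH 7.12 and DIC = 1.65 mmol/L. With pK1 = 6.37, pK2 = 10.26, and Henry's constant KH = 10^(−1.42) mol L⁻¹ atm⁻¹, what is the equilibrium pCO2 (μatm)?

pCO2 = 6550 μatm

α₀ = 1 / (1 + K1/[H⁺] + K1K2/[H⁺]²) = 1 / (1 + 10^+0.75 + 10^-2.39)
   = 1 / (1 + 5.6234 + 0.0040738) = 1/6.6275 = 0.1509
[CO2*] = α₀ × DIC = 0.1509 × 1.65 = 0.2490 mmol/L
pCO2 = [CO2*]/KH = 2.490×10^-4 / 3.802×10^-2 = 6550 μatm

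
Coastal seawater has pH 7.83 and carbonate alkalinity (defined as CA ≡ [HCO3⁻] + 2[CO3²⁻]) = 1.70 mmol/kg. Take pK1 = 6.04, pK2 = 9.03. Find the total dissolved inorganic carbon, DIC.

CA = [HCO3⁻] + 2[CO3²⁻] = (α₁ + 2α₂)·DIC
At pH 7.83: [H⁺]/K1 = 10^-1.79 = 0.016218, K2/[H⁺] = 10^-1.20 = 0.063096
α₁ = 1/(1 + 0.016218 + 0.063096) = 1/1.0793 = 0.9265; α₂ = α₁·K2/[H⁺] = 0.05846
α₁ + 2α₂ = 1.0434
DIC = CA / (α₁ + 2α₂) = 1.70 / 1.0434 = 1.63 mmol/kg

DIC = 1.63 mmol/kg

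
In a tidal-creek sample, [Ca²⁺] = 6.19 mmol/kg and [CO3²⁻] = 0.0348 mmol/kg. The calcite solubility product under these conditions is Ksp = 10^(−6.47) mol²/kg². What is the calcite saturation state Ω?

Ω = 0.636

Ksp = 10^(−6.47) = 3.388×10^-7
Ω = [Ca²⁺][CO3²⁻]/Ksp = (6.19×10^-3)(0.0348×10^-3) / 3.388×10^-7 = 0.636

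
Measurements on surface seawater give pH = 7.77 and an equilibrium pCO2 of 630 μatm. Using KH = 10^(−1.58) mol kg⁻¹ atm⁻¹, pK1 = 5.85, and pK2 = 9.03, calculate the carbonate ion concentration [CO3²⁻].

[CO3²⁻] = 0.0757 mmol/kg

[CO2*] = KH · pCO2 = 10^(−1.58) × 630×10^-6 = 1.657×10^-5 mol/kg
α₀ = 1/(1 + K1/[H⁺] + K1K2/[H⁺]²) = 1/(1 + 10^+1.92 + 10^+0.66) = 0.01127
DIC = [CO2*]/α₀ = 1.657×10^-5 / 0.01127 = 1.471 mmol/kg
[CO3²⁻] = α₂·DIC; α₂ = 0.05150, so [CO3²⁻] = 0.05150 × 1.471 = 0.0757 mmol/kg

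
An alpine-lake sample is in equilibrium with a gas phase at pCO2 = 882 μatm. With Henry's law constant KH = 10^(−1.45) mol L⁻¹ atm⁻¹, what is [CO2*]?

KH = 10^(−1.45) = 3.548×10^-2 mol L⁻¹ atm⁻¹
[CO2*] = KH · pCO2 = 3.548×10^-2 × 882×10^-6 atm = 3.13×10^-5 mol/L

[CO2*] = 31.3 μmol/L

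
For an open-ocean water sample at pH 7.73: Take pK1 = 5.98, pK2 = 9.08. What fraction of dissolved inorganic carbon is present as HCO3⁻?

α₁ = 0.941

α₁ = 1 / (1 + [H⁺]/K1 + K2/[H⁺]) = 1 / (1 + 10^-1.75 + 10^-1.35)
   = 1 / (1 + 0.017783 + 0.044668) = 1/1.0625 = 0.9412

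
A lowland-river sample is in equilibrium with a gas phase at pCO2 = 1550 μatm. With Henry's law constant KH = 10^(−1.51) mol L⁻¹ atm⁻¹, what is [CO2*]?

KH = 10^(−1.51) = 3.090×10^-2 mol L⁻¹ atm⁻¹
[CO2*] = KH · pCO2 = 3.090×10^-2 × 1550×10^-6 atm = 4.79×10^-5 mol/L

[CO2*] = 47.9 μmol/L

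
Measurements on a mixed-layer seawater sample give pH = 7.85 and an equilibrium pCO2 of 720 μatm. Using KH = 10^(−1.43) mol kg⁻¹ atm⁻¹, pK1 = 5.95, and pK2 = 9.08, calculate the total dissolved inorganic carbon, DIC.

[CO2*] = KH · pCO2 = 10^(−1.43) × 720×10^-6 = 2.675×10^-5 mol/kg
α₀ = 1/(1 + K1/[H⁺] + K1K2/[H⁺]²) = 1/(1 + 10^+1.90 + 10^+0.67) = 0.01175
DIC = [CO2*]/α₀ = 2.675×10^-5 / 0.01175 = 2.28 mmol/kg

DIC = 2.28 mmol/kg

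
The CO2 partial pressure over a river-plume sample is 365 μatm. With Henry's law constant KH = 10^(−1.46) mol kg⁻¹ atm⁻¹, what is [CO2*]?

[CO2*] = 12.7 μmol/kg

KH = 10^(−1.46) = 3.467×10^-2 mol kg⁻¹ atm⁻¹
[CO2*] = KH · pCO2 = 3.467×10^-2 × 365×10^-6 atm = 1.27×10^-5 mol/kg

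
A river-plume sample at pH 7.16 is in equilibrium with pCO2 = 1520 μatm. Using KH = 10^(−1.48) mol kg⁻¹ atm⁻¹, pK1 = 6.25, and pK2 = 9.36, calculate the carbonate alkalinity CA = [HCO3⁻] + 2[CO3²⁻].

[CO2*] = KH · pCO2 = 10^(−1.48) × 1520×10^-6 = 5.033×10^-5 mol/kg
α₀ = 1/(1 + K1/[H⁺] + K1K2/[H⁺]²) = 1/(1 + 10^+0.91 + 10^-1.29) = 0.1089
DIC = [CO2*]/α₀ = 5.033×10^-5 / 0.1089 = 0.4620 mmol/kg
CA = (α₁ + 2α₂)·DIC = (0.8855 + 2×0.005587) × 0.4620 = 0.414 mmol/kg

CA = 0.414 mmol/kg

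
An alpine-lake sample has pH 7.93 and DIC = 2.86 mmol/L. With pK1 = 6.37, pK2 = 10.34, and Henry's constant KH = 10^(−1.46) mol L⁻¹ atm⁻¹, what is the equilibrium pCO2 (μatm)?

α₀ = 1 / (1 + K1/[H⁺] + K1K2/[H⁺]²) = 1 / (1 + 10^+1.56 + 10^-0.85)
   = 1 / (1 + 36.308 + 0.14125) = 1/37.449 = 0.02670
[CO2*] = α₀ × DIC = 0.02670 × 2.86 = 0.07637 mmol/L
pCO2 = [CO2*]/KH = 7.637×10^-5 / 3.467×10^-2 = 2200 μatm

pCO2 = 2200 μatm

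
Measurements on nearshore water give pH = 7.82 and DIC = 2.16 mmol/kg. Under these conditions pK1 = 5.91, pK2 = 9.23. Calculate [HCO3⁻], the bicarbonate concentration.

[HCO3⁻] = 2.05 mmol/kg

α₁ = 1 / (1 + [H⁺]/K1 + K2/[H⁺]) = 1 / (1 + 10^-1.91 + 10^-1.41)
   = 1 / (1 + 0.012303 + 0.038905) = 1/1.0512 = 0.9513
[HCO3⁻] = α₁ × DIC = 0.9513 × 2.16 = 2.05 mmol/kg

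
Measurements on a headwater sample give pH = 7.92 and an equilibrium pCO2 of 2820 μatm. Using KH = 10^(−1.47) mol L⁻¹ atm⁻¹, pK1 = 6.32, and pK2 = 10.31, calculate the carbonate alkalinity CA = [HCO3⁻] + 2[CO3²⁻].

[CO2*] = KH · pCO2 = 10^(−1.47) × 2820×10^-6 = 9.555×10^-5 mol/L
α₀ = 1/(1 + K1/[H⁺] + K1K2/[H⁺]²) = 1/(1 + 10^+1.60 + 10^-0.79) = 0.02441
DIC = [CO2*]/α₀ = 9.555×10^-5 / 0.02441 = 3.915 mmol/L
CA = (α₁ + 2α₂)·DIC = (0.9716 + 2×0.003958) × 3.915 = 3.84 mmol/L

CA = 3.84 mmol/L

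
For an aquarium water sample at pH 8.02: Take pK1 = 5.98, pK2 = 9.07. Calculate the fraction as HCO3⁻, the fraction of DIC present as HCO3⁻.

α₁ = 0.911

α₁ = 1 / (1 + [H⁺]/K1 + K2/[H⁺]) = 1 / (1 + 10^-2.04 + 10^-1.05)
   = 1 / (1 + 0.0091201 + 0.089125) = 1/1.0982 = 0.9105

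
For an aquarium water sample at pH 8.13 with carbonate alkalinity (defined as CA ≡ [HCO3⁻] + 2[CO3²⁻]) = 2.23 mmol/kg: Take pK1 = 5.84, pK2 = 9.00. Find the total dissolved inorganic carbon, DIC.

DIC = 2.00 mmol/kg

CA = [HCO3⁻] + 2[CO3²⁻] = (α₁ + 2α₂)·DIC
At pH 8.13: [H⁺]/K1 = 10^-2.29 = 0.0051286, K2/[H⁺] = 10^-0.87 = 0.13490
α₁ = 1/(1 + 0.0051286 + 0.13490) = 1/1.1400 = 0.8772; α₂ = α₁·K2/[H⁺] = 0.1183
α₁ + 2α₂ = 1.1138
DIC = CA / (α₁ + 2α₂) = 2.23 / 1.1138 = 2.00 mmol/kg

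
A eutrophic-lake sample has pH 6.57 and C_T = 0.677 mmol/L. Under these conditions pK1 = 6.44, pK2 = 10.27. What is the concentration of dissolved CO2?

α₀ = 1 / (1 + K1/[H⁺] + K1K2/[H⁺]²) = 1 / (1 + 10^+0.13 + 10^-3.57)
   = 1 / (1 + 1.3490 + 0.00026915) = 1/2.3492 = 0.4257
[CO2*] = α₀ × DIC = 0.4257 × 0.677 = 0.288 mmol/L

[CO2*] = 0.288 mmol/L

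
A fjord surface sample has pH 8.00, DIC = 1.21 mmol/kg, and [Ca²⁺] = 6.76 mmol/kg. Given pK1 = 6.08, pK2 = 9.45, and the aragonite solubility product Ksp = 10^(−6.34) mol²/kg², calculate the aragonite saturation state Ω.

Ω = 0.606

α₂ = 1 / (1 + [H⁺]/K2 + [H⁺]²/(K1K2)) = 1 / (1 + 10^+1.45 + 10^-0.47)
   = 1 / (1 + 28.184 + 0.33884) = 1/29.523 = 0.03387
[CO3²⁻] = α₂ × DIC = 0.03387 × 1.21 = 0.04099 mmol/kg
Ksp = 10^(−6.34) = 4.571×10^-7
Ω = [Ca²⁺][CO3²⁻]/Ksp = (6.76×10^-3)(4.099×10^-5) / 4.571×10^-7 = 0.606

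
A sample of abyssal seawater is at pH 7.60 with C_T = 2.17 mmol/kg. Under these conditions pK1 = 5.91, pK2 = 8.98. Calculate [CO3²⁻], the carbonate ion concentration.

[CO3²⁻] = 0.0852 mmol/kg

α₂ = 1 / (1 + [H⁺]/K2 + [H⁺]²/(K1K2)) = 1 / (1 + 10^+1.38 + 10^-0.31)
   = 1 / (1 + 23.988 + 0.48978) = 1/25.478 = 0.03925
[CO3²⁻] = α₂ × DIC = 0.03925 × 2.17 = 0.0852 mmol/kg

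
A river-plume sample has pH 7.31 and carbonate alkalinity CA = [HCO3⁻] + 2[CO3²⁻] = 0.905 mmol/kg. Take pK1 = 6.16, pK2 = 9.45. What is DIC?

CA = [HCO3⁻] + 2[CO3²⁻] = (α₁ + 2α₂)·DIC
At pH 7.31: [H⁺]/K1 = 10^-1.15 = 0.070795, K2/[H⁺] = 10^-2.14 = 0.0072444
α₁ = 1/(1 + 0.070795 + 0.0072444) = 1/1.0780 = 0.9276; α₂ = α₁·K2/[H⁺] = 0.006720
α₁ + 2α₂ = 0.9411
DIC = CA / (α₁ + 2α₂) = 0.905 / 0.9411 = 0.962 mmol/kg

DIC = 0.962 mmol/kg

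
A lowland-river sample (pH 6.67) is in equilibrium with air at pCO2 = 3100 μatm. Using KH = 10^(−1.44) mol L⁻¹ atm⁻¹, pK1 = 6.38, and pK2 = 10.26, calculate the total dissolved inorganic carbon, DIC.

[CO2*] = KH · pCO2 = 10^(−1.44) × 3100×10^-6 = 1.126×10^-4 mol/L
α₀ = 1/(1 + K1/[H⁺] + K1K2/[H⁺]²) = 1/(1 + 10^+0.29 + 10^-3.30) = 0.3389
DIC = [CO2*]/α₀ = 1.126×10^-4 / 0.3389 = 0.332 mmol/L

DIC = 0.332 mmol/L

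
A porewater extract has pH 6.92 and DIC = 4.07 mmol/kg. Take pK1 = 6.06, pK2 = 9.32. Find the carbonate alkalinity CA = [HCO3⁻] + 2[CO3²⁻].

CA = 3.59 mmol/kg

CA = [HCO3⁻] + 2[CO3²⁻] = (α₁ + 2α₂)·DIC
At pH 6.92: [H⁺]/K1 = 10^-0.86 = 0.13804, K2/[H⁺] = 10^-2.40 = 0.0039811
α₁ = 1/(1 + 0.13804 + 0.0039811) = 1/1.1420 = 0.8756; α₂ = α₁·K2/[H⁺] = 0.003486
α₁ + 2α₂ = 0.8826
CA = 0.8826 × 4.07 = 3.59 mmol/kg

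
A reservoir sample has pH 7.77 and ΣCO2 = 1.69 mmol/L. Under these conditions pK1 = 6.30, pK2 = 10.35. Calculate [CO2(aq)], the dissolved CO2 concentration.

[CO2*] = 0.0552 mmol/L

α₀ = 1 / (1 + K1/[H⁺] + K1K2/[H⁺]²) = 1 / (1 + 10^+1.47 + 10^-1.11)
   = 1 / (1 + 29.512 + 0.077625) = 1/30.590 = 0.03269
[CO2*] = α₀ × DIC = 0.03269 × 1.69 = 0.0552 mmol/L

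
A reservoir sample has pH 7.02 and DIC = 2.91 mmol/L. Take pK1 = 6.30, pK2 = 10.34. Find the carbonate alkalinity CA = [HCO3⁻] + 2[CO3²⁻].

CA = [HCO3⁻] + 2[CO3²⁻] = (α₁ + 2α₂)·DIC
At pH 7.02: [H⁺]/K1 = 10^-0.72 = 0.19055, K2/[H⁺] = 10^-3.32 = 0.00047863
α₁ = 1/(1 + 0.19055 + 0.00047863) = 1/1.1910 = 0.8396; α₂ = α₁·K2/[H⁺] = 0.0004019
α₁ + 2α₂ = 0.8404
CA = 0.8404 × 2.91 = 2.45 mmol/L

CA = 2.45 mmol/L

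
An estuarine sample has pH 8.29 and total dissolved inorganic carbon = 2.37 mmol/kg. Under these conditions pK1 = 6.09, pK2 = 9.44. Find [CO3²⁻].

α₂ = 1 / (1 + [H⁺]/K2 + [H⁺]²/(K1K2)) = 1 / (1 + 10^+1.15 + 10^-1.05)
   = 1 / (1 + 14.125 + 0.089125) = 1/15.215 = 0.06573
[CO3²⁻] = α₂ × DIC = 0.06573 × 2.37 = 0.156 mmol/kg

[CO3²⁻] = 0.156 mmol/kg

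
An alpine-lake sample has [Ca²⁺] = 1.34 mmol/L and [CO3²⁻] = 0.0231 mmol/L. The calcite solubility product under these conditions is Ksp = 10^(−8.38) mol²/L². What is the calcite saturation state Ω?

Ksp = 10^(−8.38) = 4.169×10^-9
Ω = [Ca²⁺][CO3²⁻]/Ksp = (1.34×10^-3)(0.0231×10^-3) / 4.169×10^-9 = 7.43

Ω = 7.43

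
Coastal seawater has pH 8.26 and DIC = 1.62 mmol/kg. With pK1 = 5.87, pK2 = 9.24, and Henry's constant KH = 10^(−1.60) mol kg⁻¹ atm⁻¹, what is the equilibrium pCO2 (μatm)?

pCO2 = 237 μatm

α₀ = 1 / (1 + K1/[H⁺] + K1K2/[H⁺]²) = 1 / (1 + 10^+2.39 + 10^+1.41)
   = 1 / (1 + 245.47 + 25.704) = 1/272.17 = 0.003674
[CO2*] = α₀ × DIC = 0.003674 × 1.62 = 0.005952 mmol/kg = 5.952 μmol/kg
pCO2 = [CO2*]/KH = 5.952×10^-6 / 2.512×10^-2 = 237 μatm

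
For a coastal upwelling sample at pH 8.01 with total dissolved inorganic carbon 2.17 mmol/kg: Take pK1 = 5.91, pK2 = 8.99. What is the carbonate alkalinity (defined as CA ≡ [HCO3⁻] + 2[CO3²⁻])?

CA = [HCO3⁻] + 2[CO3²⁻] = (α₁ + 2α₂)·DIC
At pH 8.01: [H⁺]/K1 = 10^-2.10 = 0.0079433, K2/[H⁺] = 10^-0.98 = 0.10471
α₁ = 1/(1 + 0.0079433 + 0.10471) = 1/1.1127 = 0.8988; α₂ = α₁·K2/[H⁺] = 0.09411
α₁ + 2α₂ = 1.0870
CA = 1.0870 × 2.17 = 2.36 mmol/kg

CA = 2.36 mmol/kg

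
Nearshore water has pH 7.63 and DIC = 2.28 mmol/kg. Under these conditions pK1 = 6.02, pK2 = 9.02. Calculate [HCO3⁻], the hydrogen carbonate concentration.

α₁ = 1 / (1 + [H⁺]/K1 + K2/[H⁺]) = 1 / (1 + 10^-1.61 + 10^-1.39)
   = 1 / (1 + 0.024547 + 0.040738) = 1/1.0653 = 0.9387
[HCO3⁻] = α₁ × DIC = 0.9387 × 2.28 = 2.14 mmol/kg

[HCO3⁻] = 2.14 mmol/kg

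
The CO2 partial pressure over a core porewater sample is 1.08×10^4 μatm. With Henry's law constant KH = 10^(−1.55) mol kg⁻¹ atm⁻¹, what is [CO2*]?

[CO2*] = 304 μmol/kg

KH = 10^(−1.55) = 2.818×10^-2 mol kg⁻¹ atm⁻¹
[CO2*] = KH · pCO2 = 2.818×10^-2 × 1.08×10^4×10^-6 atm = 3.04×10^-4 mol/kg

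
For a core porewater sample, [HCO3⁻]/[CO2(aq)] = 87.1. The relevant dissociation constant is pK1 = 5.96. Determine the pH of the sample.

From K1 = [H⁺][HCO3⁻]/[CO2(aq)]:  pH = pK1 + log₁₀([HCO3⁻]/[CO2(aq)])
log₁₀(87.1) = +1.940
pH = 5.96 + (+1.940) = 7.90

pH = 7.90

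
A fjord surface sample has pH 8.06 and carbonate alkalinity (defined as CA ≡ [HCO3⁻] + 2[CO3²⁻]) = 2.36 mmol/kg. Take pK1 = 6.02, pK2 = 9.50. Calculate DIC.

DIC = 2.30 mmol/kg

CA = [HCO3⁻] + 2[CO3²⁻] = (α₁ + 2α₂)·DIC
At pH 8.06: [H⁺]/K1 = 10^-2.04 = 0.0091201, K2/[H⁺] = 10^-1.44 = 0.036308
α₁ = 1/(1 + 0.0091201 + 0.036308) = 1/1.0454 = 0.9565; α₂ = α₁·K2/[H⁺] = 0.03473
α₁ + 2α₂ = 1.0260
DIC = CA / (α₁ + 2α₂) = 2.36 / 1.0260 = 2.30 mmol/kg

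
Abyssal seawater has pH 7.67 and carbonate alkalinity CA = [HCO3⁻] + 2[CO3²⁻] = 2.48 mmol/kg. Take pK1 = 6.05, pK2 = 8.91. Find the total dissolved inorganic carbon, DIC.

DIC = 2.41 mmol/kg

CA = [HCO3⁻] + 2[CO3²⁻] = (α₁ + 2α₂)·DIC
At pH 7.67: [H⁺]/K1 = 10^-1.62 = 0.023988, K2/[H⁺] = 10^-1.24 = 0.057544
α₁ = 1/(1 + 0.023988 + 0.057544) = 1/1.0815 = 0.9246; α₂ = α₁·K2/[H⁺] = 0.05321
α₁ + 2α₂ = 1.0310
DIC = CA / (α₁ + 2α₂) = 2.48 / 1.0310 = 2.41 mmol/kg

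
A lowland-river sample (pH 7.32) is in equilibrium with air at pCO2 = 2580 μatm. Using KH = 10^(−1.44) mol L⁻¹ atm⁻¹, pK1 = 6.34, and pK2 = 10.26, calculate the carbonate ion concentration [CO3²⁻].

[CO2*] = KH · pCO2 = 10^(−1.44) × 2580×10^-6 = 9.367×10^-5 mol/L
α₀ = 1/(1 + K1/[H⁺] + K1K2/[H⁺]²) = 1/(1 + 10^+0.98 + 10^-1.96) = 0.09469
DIC = [CO2*]/α₀ = 9.367×10^-5 / 0.09469 = 0.9893 mmol/L
[CO3²⁻] = α₂·DIC; α₂ = 0.001038, so [CO3²⁻] = 0.001038 × 0.9893 = 0.00103 mmol/L = 1.03 μmol/L

[CO3²⁻] = 1.03 μmol/L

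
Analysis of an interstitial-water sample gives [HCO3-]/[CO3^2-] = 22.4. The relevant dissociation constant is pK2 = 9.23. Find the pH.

From K2 = [H⁺][CO3^2-]/[HCO3-]:  pH = pK2 − log₁₀([HCO3-]/[CO3^2-])
log₁₀(22.4) = +1.350
pH = 9.23 − (+1.350) = 7.88

pH = 7.88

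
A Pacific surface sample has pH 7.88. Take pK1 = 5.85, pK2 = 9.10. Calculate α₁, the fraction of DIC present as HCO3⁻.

α₁ = 0.935

α₁ = 1 / (1 + [H⁺]/K1 + K2/[H⁺]) = 1 / (1 + 10^-2.03 + 10^-1.22)
   = 1 / (1 + 0.0093325 + 0.060256) = 1/1.0696 = 0.9349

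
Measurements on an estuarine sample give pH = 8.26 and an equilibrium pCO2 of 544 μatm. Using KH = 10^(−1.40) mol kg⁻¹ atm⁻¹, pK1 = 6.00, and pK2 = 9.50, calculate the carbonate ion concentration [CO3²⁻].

[CO2*] = KH · pCO2 = 10^(−1.40) × 544×10^-6 = 2.166×10^-5 mol/kg
α₀ = 1/(1 + K1/[H⁺] + K1K2/[H⁺]²) = 1/(1 + 10^+2.26 + 10^+1.02) = 0.005170
DIC = [CO2*]/α₀ = 2.166×10^-5 / 0.005170 = 4.189 mmol/kg
[CO3²⁻] = α₂·DIC; α₂ = 0.05413, so [CO3²⁻] = 0.05413 × 4.189 = 0.227 mmol/kg

[CO3²⁻] = 0.227 mmol/kg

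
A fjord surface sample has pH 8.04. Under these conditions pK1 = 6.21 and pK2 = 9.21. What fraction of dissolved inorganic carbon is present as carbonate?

α₂ = 0.0625

α₂ = 1 / (1 + [H⁺]/K2 + [H⁺]²/(K1K2)) = 1 / (1 + 10^+1.17 + 10^-0.66)
   = 1 / (1 + 14.791 + 0.21878) = 1/16.010 = 0.06246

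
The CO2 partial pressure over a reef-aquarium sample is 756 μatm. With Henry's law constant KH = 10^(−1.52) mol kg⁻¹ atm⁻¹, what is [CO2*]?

[CO2*] = 22.8 μmol/kg

KH = 10^(−1.52) = 3.020×10^-2 mol kg⁻¹ atm⁻¹
[CO2*] = KH · pCO2 = 3.020×10^-2 × 756×10^-6 atm = 2.28×10^-5 mol/kg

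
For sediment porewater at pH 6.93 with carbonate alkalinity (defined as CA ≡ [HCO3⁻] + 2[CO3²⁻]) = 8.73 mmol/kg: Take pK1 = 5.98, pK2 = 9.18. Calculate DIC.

DIC = 9.65 mmol/kg

CA = [HCO3⁻] + 2[CO3²⁻] = (α₁ + 2α₂)·DIC
At pH 6.93: [H⁺]/K1 = 10^-0.95 = 0.11220, K2/[H⁺] = 10^-2.25 = 0.0056234
α₁ = 1/(1 + 0.11220 + 0.0056234) = 1/1.1178 = 0.8946; α₂ = α₁·K2/[H⁺] = 0.005031
α₁ + 2α₂ = 0.9047
DIC = CA / (α₁ + 2α₂) = 8.73 / 0.9047 = 9.65 mmol/kg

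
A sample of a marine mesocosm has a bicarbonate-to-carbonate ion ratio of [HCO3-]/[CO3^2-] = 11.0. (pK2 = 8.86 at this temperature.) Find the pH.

pH = 7.82

From K2 = [H⁺][CO3^2-]/[HCO3-]:  pH = pK2 − log₁₀([HCO3-]/[CO3^2-])
log₁₀(11.0) = +1.041
pH = 8.86 − (+1.041) = 7.82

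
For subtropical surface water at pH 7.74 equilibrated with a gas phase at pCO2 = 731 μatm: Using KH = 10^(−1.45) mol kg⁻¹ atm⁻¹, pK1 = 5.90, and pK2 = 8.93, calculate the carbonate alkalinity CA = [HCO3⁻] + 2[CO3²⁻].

[CO2*] = KH · pCO2 = 10^(−1.45) × 731×10^-6 = 2.594×10^-5 mol/kg
α₀ = 1/(1 + K1/[H⁺] + K1K2/[H⁺]²) = 1/(1 + 10^+1.84 + 10^+0.65) = 0.01340
DIC = [CO2*]/α₀ = 2.594×10^-5 / 0.01340 = 1.936 mmol/kg
CA = (α₁ + 2α₂)·DIC = (0.9268 + 2×0.05984) × 1.936 = 2.03 mmol/kg

CA = 2.03 mmol/kg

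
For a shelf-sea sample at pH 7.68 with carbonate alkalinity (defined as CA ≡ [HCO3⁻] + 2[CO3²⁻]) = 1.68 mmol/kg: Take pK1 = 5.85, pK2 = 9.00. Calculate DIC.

CA = [HCO3⁻] + 2[CO3²⁻] = (α₁ + 2α₂)·DIC
At pH 7.68: [H⁺]/K1 = 10^-1.83 = 0.014791, K2/[H⁺] = 10^-1.32 = 0.047863
α₁ = 1/(1 + 0.014791 + 0.047863) = 1/1.0627 = 0.9410; α₂ = α₁·K2/[H⁺] = 0.04504
α₁ + 2α₂ = 1.0311
DIC = CA / (α₁ + 2α₂) = 1.68 / 1.0311 = 1.63 mmol/kg

DIC = 1.63 mmol/kg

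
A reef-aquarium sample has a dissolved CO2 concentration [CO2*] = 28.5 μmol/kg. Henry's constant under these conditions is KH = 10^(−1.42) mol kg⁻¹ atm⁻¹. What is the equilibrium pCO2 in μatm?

KH = 10^(−1.42) = 3.802×10^-2 mol kg⁻¹ atm⁻¹
pCO2 = [CO2*]/KH = 28.5×10^-6 / 3.802×10^-2 = 7.50×10^-4 atm = 750 μatm

pCO2 = 750 μatm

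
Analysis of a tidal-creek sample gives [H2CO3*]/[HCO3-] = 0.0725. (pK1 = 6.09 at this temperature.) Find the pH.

From K1 = [H⁺][HCO3-]/[H2CO3*]:  pH = pK1 − log₁₀([H2CO3*]/[HCO3-])
log₁₀(0.0725) = -1.140
pH = 6.09 − (-1.140) = 7.23

pH = 7.23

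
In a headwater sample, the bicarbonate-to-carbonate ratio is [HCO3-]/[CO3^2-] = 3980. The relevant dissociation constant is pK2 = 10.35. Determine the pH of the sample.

pH = 6.75

From K2 = [H⁺][CO3^2-]/[HCO3-]:  pH = pK2 − log₁₀([HCO3-]/[CO3^2-])
log₁₀(3980) = +3.600
pH = 10.35 − (+3.600) = 6.75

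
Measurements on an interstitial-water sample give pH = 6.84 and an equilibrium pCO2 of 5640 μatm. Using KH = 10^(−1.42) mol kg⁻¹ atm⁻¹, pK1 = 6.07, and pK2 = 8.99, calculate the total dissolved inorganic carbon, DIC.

DIC = 1.49 mmol/kg

[CO2*] = KH · pCO2 = 10^(−1.42) × 5640×10^-6 = 2.144×10^-4 mol/kg
α₀ = 1/(1 + K1/[H⁺] + K1K2/[H⁺]²) = 1/(1 + 10^+0.77 + 10^-1.38) = 0.1443
DIC = [CO2*]/α₀ = 2.144×10^-4 / 0.1443 = 1.49 mmol/kg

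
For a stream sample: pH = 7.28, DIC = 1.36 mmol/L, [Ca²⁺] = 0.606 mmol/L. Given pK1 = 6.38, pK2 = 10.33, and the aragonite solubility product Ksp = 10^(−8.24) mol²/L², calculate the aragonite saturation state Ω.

Ω = 0.113

α₂ = 1 / (1 + [H⁺]/K2 + [H⁺]²/(K1K2)) = 1 / (1 + 10^+3.05 + 10^+2.15)
   = 1 / (1 + 1122.0 + 141.25) = 1/1264.3 = 0.0007910
[CO3²⁻] = α₂ × DIC = 0.0007910 × 1.36 = 0.001076 mmol/L = 1.076 μmol/L
Ksp = 10^(−8.24) = 5.754×10^-9
Ω = [Ca²⁺][CO3²⁻]/Ksp = (0.606×10^-3)(1.076×10^-6) / 5.754×10^-9 = 0.113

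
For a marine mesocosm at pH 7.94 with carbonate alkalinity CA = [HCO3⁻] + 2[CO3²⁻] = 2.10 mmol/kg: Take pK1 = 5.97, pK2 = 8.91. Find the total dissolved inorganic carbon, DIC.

DIC = 1.93 mmol/kg

CA = [HCO3⁻] + 2[CO3²⁻] = (α₁ + 2α₂)·DIC
At pH 7.94: [H⁺]/K1 = 10^-1.97 = 0.010715, K2/[H⁺] = 10^-0.97 = 0.10715
α₁ = 1/(1 + 0.010715 + 0.10715) = 1/1.1179 = 0.8946; α₂ = α₁·K2/[H⁺] = 0.09585
α₁ + 2α₂ = 1.0863
DIC = CA / (α₁ + 2α₂) = 2.10 / 1.0863 = 1.93 mmol/kg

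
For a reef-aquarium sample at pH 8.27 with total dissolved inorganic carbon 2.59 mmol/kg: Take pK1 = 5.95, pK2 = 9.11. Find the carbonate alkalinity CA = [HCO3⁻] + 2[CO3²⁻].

CA = 2.90 mmol/kg

CA = [HCO3⁻] + 2[CO3²⁻] = (α₁ + 2α₂)·DIC
At pH 8.27: [H⁺]/K1 = 10^-2.32 = 0.0047863, K2/[H⁺] = 10^-0.84 = 0.14454
α₁ = 1/(1 + 0.0047863 + 0.14454) = 1/1.1493 = 0.8701; α₂ = α₁·K2/[H⁺] = 0.1258
α₁ + 2α₂ = 1.1216
CA = 1.1216 × 2.59 = 2.90 mmol/kg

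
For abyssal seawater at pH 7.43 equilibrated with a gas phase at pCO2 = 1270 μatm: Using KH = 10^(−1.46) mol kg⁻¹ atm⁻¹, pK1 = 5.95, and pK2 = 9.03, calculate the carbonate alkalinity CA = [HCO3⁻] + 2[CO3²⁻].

CA = 1.40 mmol/kg

[CO2*] = KH · pCO2 = 10^(−1.46) × 1270×10^-6 = 4.404×10^-5 mol/kg
α₀ = 1/(1 + K1/[H⁺] + K1K2/[H⁺]²) = 1/(1 + 10^+1.48 + 10^-0.12) = 0.03129
DIC = [CO2*]/α₀ = 4.404×10^-5 / 0.03129 = 1.407 mmol/kg
CA = (α₁ + 2α₂)·DIC = (0.9450 + 2×0.02374) × 1.407 = 1.40 mmol/kg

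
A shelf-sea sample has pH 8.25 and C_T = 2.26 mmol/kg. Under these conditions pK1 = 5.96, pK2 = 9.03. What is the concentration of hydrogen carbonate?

[HCO3⁻] = 1.93 mmol/kg

α₁ = 1 / (1 + [H⁺]/K1 + K2/[H⁺]) = 1 / (1 + 10^-2.29 + 10^-0.78)
   = 1 / (1 + 0.0051286 + 0.16596) = 1/1.1711 = 0.8539
[HCO3⁻] = α₁ × DIC = 0.8539 × 2.26 = 1.93 mmol/kg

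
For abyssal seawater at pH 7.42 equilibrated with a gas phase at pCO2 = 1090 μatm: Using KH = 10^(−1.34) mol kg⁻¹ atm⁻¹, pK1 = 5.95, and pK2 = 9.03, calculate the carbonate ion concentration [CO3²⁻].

[CO2*] = KH · pCO2 = 10^(−1.34) × 1090×10^-6 = 4.982×10^-5 mol/kg
α₀ = 1/(1 + K1/[H⁺] + K1K2/[H⁺]²) = 1/(1 + 10^+1.47 + 10^-0.14) = 0.03201
DIC = [CO2*]/α₀ = 4.982×10^-5 / 0.03201 = 1.556 mmol/kg
[CO3²⁻] = α₂·DIC; α₂ = 0.02319, so [CO3²⁻] = 0.02319 × 1.556 = 0.0361 mmol/kg

[CO3²⁻] = 0.0361 mmol/kg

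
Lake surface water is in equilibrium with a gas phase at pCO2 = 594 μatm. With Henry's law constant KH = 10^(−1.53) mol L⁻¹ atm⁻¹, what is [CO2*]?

[CO2*] = 17.5 μmol/L

KH = 10^(−1.53) = 2.951×10^-2 mol L⁻¹ atm⁻¹
[CO2*] = KH · pCO2 = 2.951×10^-2 × 594×10^-6 atm = 1.75×10^-5 mol/L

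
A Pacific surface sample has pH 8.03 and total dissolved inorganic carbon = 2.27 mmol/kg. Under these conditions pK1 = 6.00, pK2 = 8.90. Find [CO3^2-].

α₂ = 1 / (1 + [H⁺]/K2 + [H⁺]²/(K1K2)) = 1 / (1 + 10^+0.87 + 10^-1.16)
   = 1 / (1 + 7.4131 + 0.069183) = 1/8.4823 = 0.1179
[CO3²⁻] = α₂ × DIC = 0.1179 × 2.27 = 0.268 mmol/kg

[CO3²⁻] = 0.268 mmol/kg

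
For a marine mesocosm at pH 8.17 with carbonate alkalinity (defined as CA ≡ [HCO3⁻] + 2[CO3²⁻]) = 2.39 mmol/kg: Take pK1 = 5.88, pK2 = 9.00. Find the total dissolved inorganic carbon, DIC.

CA = [HCO3⁻] + 2[CO3²⁻] = (α₁ + 2α₂)·DIC
At pH 8.17: [H⁺]/K1 = 10^-2.29 = 0.0051286, K2/[H⁺] = 10^-0.83 = 0.14791
α₁ = 1/(1 + 0.0051286 + 0.14791) = 1/1.1530 = 0.8673; α₂ = α₁·K2/[H⁺] = 0.1283
α₁ + 2α₂ = 1.1238
DIC = CA / (α₁ + 2α₂) = 2.39 / 1.1238 = 2.13 mmol/kg

DIC = 2.13 mmol/kg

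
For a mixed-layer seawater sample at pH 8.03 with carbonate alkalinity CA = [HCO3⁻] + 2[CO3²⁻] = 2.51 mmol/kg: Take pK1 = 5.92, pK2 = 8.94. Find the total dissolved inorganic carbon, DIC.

CA = [HCO3⁻] + 2[CO3²⁻] = (α₁ + 2α₂)·DIC
At pH 8.03: [H⁺]/K1 = 10^-2.11 = 0.0077625, K2/[H⁺] = 10^-0.91 = 0.12303
α₁ = 1/(1 + 0.0077625 + 0.12303) = 1/1.1308 = 0.8843; α₂ = α₁·K2/[H⁺] = 0.1088
α₁ + 2α₂ = 1.1019
DIC = CA / (α₁ + 2α₂) = 2.51 / 1.1019 = 2.28 mmol/kg

DIC = 2.28 mmol/kg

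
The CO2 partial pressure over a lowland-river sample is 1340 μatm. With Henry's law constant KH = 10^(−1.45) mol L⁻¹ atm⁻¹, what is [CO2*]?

KH = 10^(−1.45) = 3.548×10^-2 mol L⁻¹ atm⁻¹
[CO2*] = KH · pCO2 = 3.548×10^-2 × 1340×10^-6 atm = 4.75×10^-5 mol/L

[CO2*] = 47.5 μmol/L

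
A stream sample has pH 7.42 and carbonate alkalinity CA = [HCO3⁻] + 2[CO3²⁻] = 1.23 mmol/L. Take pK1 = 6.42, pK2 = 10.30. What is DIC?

DIC = 1.35 mmol/L

CA = [HCO3⁻] + 2[CO3²⁻] = (α₁ + 2α₂)·DIC
At pH 7.42: [H⁺]/K1 = 10^-1.00 = 0.10000, K2/[H⁺] = 10^-2.88 = 0.0013183
α₁ = 1/(1 + 0.10000 + 0.0013183) = 1/1.1013 = 0.9080; α₂ = α₁·K2/[H⁺] = 0.001197
α₁ + 2α₂ = 0.9104
DIC = CA / (α₁ + 2α₂) = 1.23 / 0.9104 = 1.35 mmol/L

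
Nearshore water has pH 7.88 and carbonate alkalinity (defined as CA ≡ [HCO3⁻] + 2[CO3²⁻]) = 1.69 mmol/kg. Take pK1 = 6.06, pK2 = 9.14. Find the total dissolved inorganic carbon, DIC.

DIC = 1.63 mmol/kg

CA = [HCO3⁻] + 2[CO3²⁻] = (α₁ + 2α₂)·DIC
At pH 7.88: [H⁺]/K1 = 10^-1.82 = 0.015136, K2/[H⁺] = 10^-1.26 = 0.054954
α₁ = 1/(1 + 0.015136 + 0.054954) = 1/1.0701 = 0.9345; α₂ = α₁·K2/[H⁺] = 0.05135
α₁ + 2α₂ = 1.0372
DIC = CA / (α₁ + 2α₂) = 1.69 / 1.0372 = 1.63 mmol/kg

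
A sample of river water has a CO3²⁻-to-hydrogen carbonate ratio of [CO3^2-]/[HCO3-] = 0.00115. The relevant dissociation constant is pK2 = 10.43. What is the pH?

pH = 7.49

From K2 = [H⁺][CO3^2-]/[HCO3-]:  pH = pK2 + log₁₀([CO3^2-]/[HCO3-])
log₁₀(0.00115) = -2.939
pH = 10.43 + (-2.939) = 7.49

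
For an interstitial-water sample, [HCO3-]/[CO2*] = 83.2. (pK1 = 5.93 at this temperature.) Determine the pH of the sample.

From K1 = [H⁺][HCO3-]/[CO2*]:  pH = pK1 + log₁₀([HCO3-]/[CO2*])
log₁₀(83.2) = +1.920
pH = 5.93 + (+1.920) = 7.85

pH = 7.85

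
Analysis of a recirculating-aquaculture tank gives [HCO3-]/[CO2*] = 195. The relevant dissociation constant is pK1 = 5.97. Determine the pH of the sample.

From K1 = [H⁺][HCO3-]/[CO2*]:  pH = pK1 + log₁₀([HCO3-]/[CO2*])
log₁₀(195) = +2.290
pH = 5.97 + (+2.290) = 8.26

pH = 8.26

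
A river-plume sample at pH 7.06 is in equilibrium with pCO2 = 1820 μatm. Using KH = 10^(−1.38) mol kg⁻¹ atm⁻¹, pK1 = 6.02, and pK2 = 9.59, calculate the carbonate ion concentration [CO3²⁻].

[CO3²⁻] = 2.46 μmol/kg

[CO2*] = KH · pCO2 = 10^(−1.38) × 1820×10^-6 = 7.587×10^-5 mol/kg
α₀ = 1/(1 + K1/[H⁺] + K1K2/[H⁺]²) = 1/(1 + 10^+1.04 + 10^-1.49) = 0.08335
DIC = [CO2*]/α₀ = 7.587×10^-5 / 0.08335 = 0.9102 mmol/kg
[CO3²⁻] = α₂·DIC; α₂ = 0.002697, so [CO3²⁻] = 0.002697 × 0.9102 = 0.00246 mmol/kg = 2.46 μmol/kg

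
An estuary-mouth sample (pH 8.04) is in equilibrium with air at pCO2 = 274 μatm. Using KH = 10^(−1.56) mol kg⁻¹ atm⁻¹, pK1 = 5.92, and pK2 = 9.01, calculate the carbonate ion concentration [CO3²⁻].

[CO2*] = KH · pCO2 = 10^(−1.56) × 274×10^-6 = 7.547×10^-6 mol/kg
α₀ = 1/(1 + K1/[H⁺] + K1K2/[H⁺]²) = 1/(1 + 10^+2.12 + 10^+1.15) = 0.006805
DIC = [CO2*]/α₀ = 7.547×10^-6 / 0.006805 = 1.109 mmol/kg
[CO3²⁻] = α₂·DIC; α₂ = 0.09612, so [CO3²⁻] = 0.09612 × 1.109 = 0.107 mmol/kg

[CO3²⁻] = 0.107 mmol/kg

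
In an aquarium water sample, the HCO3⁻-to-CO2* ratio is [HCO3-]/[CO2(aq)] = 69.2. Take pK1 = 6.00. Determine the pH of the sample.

From K1 = [H⁺][HCO3-]/[CO2(aq)]:  pH = pK1 + log₁₀([HCO3-]/[CO2(aq)])
log₁₀(69.2) = +1.840
pH = 6.00 + (+1.840) = 7.84

pH = 7.84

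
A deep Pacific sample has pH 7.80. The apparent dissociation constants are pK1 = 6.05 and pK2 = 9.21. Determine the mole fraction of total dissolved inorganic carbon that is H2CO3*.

α₀ = 0.0168

α₀ = 1 / (1 + K1/[H⁺] + K1K2/[H⁺]²) = 1 / (1 + 10^+1.75 + 10^+0.34)
   = 1 / (1 + 56.234 + 2.1878) = 1/59.422 = 0.01683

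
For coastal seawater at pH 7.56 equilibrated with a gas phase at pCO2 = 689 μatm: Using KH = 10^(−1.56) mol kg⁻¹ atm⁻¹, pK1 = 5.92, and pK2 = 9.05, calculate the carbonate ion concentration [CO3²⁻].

[CO2*] = KH · pCO2 = 10^(−1.56) × 689×10^-6 = 1.898×10^-5 mol/kg
α₀ = 1/(1 + K1/[H⁺] + K1K2/[H⁺]²) = 1/(1 + 10^+1.64 + 10^+0.15) = 0.02171
DIC = [CO2*]/α₀ = 1.898×10^-5 / 0.02171 = 0.8741 mmol/kg
[CO3²⁻] = α₂·DIC; α₂ = 0.03066, so [CO3²⁻] = 0.03066 × 0.8741 = 0.0268 mmol/kg

[CO3²⁻] = 0.0268 mmol/kg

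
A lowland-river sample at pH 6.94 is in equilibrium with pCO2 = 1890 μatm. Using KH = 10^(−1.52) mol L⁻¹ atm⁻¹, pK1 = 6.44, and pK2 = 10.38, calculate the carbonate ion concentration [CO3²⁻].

[CO2*] = KH · pCO2 = 10^(−1.52) × 1890×10^-6 = 5.708×10^-5 mol/L
α₀ = 1/(1 + K1/[H⁺] + K1K2/[H⁺]²) = 1/(1 + 10^+0.50 + 10^-2.94) = 0.2402
DIC = [CO2*]/α₀ = 5.708×10^-5 / 0.2402 = 0.2376 mmol/L
[CO3²⁻] = α₂·DIC; α₂ = 0.0002758, so [CO3²⁻] = 0.0002758 × 0.2376 = 6.55×10^-5 mmol/L = 0.0655 μmol/L

[CO3²⁻] = 0.0655 μmol/L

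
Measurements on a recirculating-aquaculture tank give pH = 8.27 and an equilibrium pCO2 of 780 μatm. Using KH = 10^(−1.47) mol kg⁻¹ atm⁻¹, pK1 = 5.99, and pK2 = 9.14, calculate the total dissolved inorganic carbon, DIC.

[CO2*] = KH · pCO2 = 10^(−1.47) × 780×10^-6 = 2.643×10^-5 mol/kg
α₀ = 1/(1 + K1/[H⁺] + K1K2/[H⁺]²) = 1/(1 + 10^+2.28 + 10^+1.41) = 0.004603
DIC = [CO2*]/α₀ = 2.643×10^-5 / 0.004603 = 5.74 mmol/kg

DIC = 5.74 mmol/kg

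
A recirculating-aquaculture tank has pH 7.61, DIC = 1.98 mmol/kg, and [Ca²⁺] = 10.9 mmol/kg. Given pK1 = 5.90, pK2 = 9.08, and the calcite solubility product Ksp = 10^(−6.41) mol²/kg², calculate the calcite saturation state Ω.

Ω = 1.78

α₂ = 1 / (1 + [H⁺]/K2 + [H⁺]²/(K1K2)) = 1 / (1 + 10^+1.47 + 10^-0.24)
   = 1 / (1 + 29.512 + 0.57544) = 1/31.088 = 0.03217
[CO3²⁻] = α₂ × DIC = 0.03217 × 1.98 = 0.06369 mmol/kg
Ksp = 10^(−6.41) = 3.890×10^-7
Ω = [Ca²⁺][CO3²⁻]/Ksp = (10.9×10^-3)(6.369×10^-5) / 3.890×10^-7 = 1.78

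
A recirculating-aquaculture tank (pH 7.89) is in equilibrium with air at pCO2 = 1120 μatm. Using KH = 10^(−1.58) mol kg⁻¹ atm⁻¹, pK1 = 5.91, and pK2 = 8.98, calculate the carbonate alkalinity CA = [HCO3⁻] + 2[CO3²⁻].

CA = 3.27 mmol/kg

[CO2*] = KH · pCO2 = 10^(−1.58) × 1120×10^-6 = 2.946×10^-5 mol/kg
α₀ = 1/(1 + K1/[H⁺] + K1K2/[H⁺]²) = 1/(1 + 10^+1.98 + 10^+0.89) = 0.009591
DIC = [CO2*]/α₀ = 2.946×10^-5 / 0.009591 = 3.071 mmol/kg
CA = (α₁ + 2α₂)·DIC = (0.9160 + 2×0.07445) × 3.071 = 3.27 mmol/kg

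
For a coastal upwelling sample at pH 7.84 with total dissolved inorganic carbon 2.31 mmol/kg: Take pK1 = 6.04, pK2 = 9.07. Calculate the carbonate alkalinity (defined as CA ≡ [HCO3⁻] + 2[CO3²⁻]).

CA = [HCO3⁻] + 2[CO3²⁻] = (α₁ + 2α₂)·DIC
At pH 7.84: [H⁺]/K1 = 10^-1.80 = 0.015849, K2/[H⁺] = 10^-1.23 = 0.058884
α₁ = 1/(1 + 0.015849 + 0.058884) = 1/1.0747 = 0.9305; α₂ = α₁·K2/[H⁺] = 0.05479
α₁ + 2α₂ = 1.0400
CA = 1.0400 × 2.31 = 2.40 mmol/kg

CA = 2.40 mmol/kg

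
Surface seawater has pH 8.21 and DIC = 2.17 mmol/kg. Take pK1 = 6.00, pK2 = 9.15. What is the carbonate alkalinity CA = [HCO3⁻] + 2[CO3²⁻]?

CA = [HCO3⁻] + 2[CO3²⁻] = (α₁ + 2α₂)·DIC
At pH 8.21: [H⁺]/K1 = 10^-2.21 = 0.0061660, K2/[H⁺] = 10^-0.94 = 0.11482
α₁ = 1/(1 + 0.0061660 + 0.11482) = 1/1.1210 = 0.8921; α₂ = α₁·K2/[H⁺] = 0.1024
α₁ + 2α₂ = 1.0969
CA = 1.0969 × 2.17 = 2.38 mmol/kg

CA = 2.38 mmol/kg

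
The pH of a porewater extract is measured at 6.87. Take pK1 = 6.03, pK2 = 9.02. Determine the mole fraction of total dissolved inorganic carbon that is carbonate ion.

α₂ = 0.00615

α₂ = 1 / (1 + [H⁺]/K2 + [H⁺]²/(K1K2)) = 1 / (1 + 10^+2.15 + 10^+1.31)
   = 1 / (1 + 141.25 + 20.417) = 1/162.67 = 0.006147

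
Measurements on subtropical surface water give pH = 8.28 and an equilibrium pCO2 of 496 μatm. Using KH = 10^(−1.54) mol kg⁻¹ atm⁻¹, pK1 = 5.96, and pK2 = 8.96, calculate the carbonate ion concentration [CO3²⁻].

[CO2*] = KH · pCO2 = 10^(−1.54) × 496×10^-6 = 1.430×10^-5 mol/kg
α₀ = 1/(1 + K1/[H⁺] + K1K2/[H⁺]²) = 1/(1 + 10^+2.32 + 10^+1.64) = 0.003944
DIC = [CO2*]/α₀ = 1.430×10^-5 / 0.003944 = 3.627 mmol/kg
[CO3²⁻] = α₂·DIC; α₂ = 0.1721, so [CO3²⁻] = 0.1721 × 3.627 = 0.624 mmol/kg

[CO3²⁻] = 0.624 mmol/kg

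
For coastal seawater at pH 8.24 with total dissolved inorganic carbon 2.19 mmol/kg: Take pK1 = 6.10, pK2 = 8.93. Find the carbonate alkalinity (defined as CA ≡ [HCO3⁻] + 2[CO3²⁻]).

CA = 2.55 mmol/kg

CA = [HCO3⁻] + 2[CO3²⁻] = (α₁ + 2α₂)·DIC
At pH 8.24: [H⁺]/K1 = 10^-2.14 = 0.0072444, K2/[H⁺] = 10^-0.69 = 0.20417
α₁ = 1/(1 + 0.0072444 + 0.20417) = 1/1.2114 = 0.8255; α₂ = α₁·K2/[H⁺] = 0.1685
α₁ + 2α₂ = 1.1626
CA = 1.1626 × 2.19 = 2.55 mmol/kg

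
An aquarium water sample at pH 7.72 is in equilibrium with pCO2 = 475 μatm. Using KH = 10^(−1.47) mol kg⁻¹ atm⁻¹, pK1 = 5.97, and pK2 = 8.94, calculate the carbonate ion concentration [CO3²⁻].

[CO3²⁻] = 0.0545 mmol/kg

[CO2*] = KH · pCO2 = 10^(−1.47) × 475×10^-6 = 1.610×10^-5 mol/kg
α₀ = 1/(1 + K1/[H⁺] + K1K2/[H⁺]²) = 1/(1 + 10^+1.75 + 10^+0.53) = 0.01650
DIC = [CO2*]/α₀ = 1.610×10^-5 / 0.01650 = 0.9757 mmol/kg
[CO3²⁻] = α₂·DIC; α₂ = 0.05589, so [CO3²⁻] = 0.05589 × 0.9757 = 0.0545 mmol/kg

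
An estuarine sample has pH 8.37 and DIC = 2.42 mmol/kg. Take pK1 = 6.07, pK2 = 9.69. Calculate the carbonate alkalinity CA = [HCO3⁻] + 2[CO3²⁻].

CA = 2.52 mmol/kg

CA = [HCO3⁻] + 2[CO3²⁻] = (α₁ + 2α₂)·DIC
At pH 8.37: [H⁺]/K1 = 10^-2.30 = 0.0050119, K2/[H⁺] = 10^-1.32 = 0.047863
α₁ = 1/(1 + 0.0050119 + 0.047863) = 1/1.0529 = 0.9498; α₂ = α₁·K2/[H⁺] = 0.04546
α₁ + 2α₂ = 1.0407
CA = 1.0407 × 2.42 = 2.52 mmol/kg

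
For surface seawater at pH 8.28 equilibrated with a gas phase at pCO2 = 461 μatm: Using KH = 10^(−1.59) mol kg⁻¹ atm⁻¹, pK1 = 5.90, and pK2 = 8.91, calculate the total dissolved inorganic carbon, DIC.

[CO2*] = KH · pCO2 = 10^(−1.59) × 461×10^-6 = 1.185×10^-5 mol/kg
α₀ = 1/(1 + K1/[H⁺] + K1K2/[H⁺]²) = 1/(1 + 10^+2.38 + 10^+1.75) = 0.003366
DIC = [CO2*]/α₀ = 1.185×10^-5 / 0.003366 = 3.52 mmol/kg

DIC = 3.52 mmol/kg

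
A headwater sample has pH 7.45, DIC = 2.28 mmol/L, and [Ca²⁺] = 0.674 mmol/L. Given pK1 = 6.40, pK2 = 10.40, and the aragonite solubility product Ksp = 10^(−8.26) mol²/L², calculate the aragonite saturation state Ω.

Ω = 0.288

α₂ = 1 / (1 + [H⁺]/K2 + [H⁺]²/(K1K2)) = 1 / (1 + 10^+2.95 + 10^+1.90)
   = 1 / (1 + 891.25 + 79.433) = 1/971.68 = 0.001029
[CO3²⁻] = α₂ × DIC = 0.001029 × 2.28 = 0.002346 mmol/L = 2.346 μmol/L
Ksp = 10^(−8.26) = 5.495×10^-9
Ω = [Ca²⁺][CO3²⁻]/Ksp = (0.674×10^-3)(2.346×10^-6) / 5.495×10^-9 = 0.288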